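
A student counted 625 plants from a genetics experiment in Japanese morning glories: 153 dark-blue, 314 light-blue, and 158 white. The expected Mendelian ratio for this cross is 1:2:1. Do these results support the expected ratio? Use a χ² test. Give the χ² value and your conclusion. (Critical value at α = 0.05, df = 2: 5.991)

Under the 1:2:1 hypothesis (Σ ratio = 4, N = 625):
  dark-blue: 625 × 1/4 = 156.25
  light-blue: 625 × 2/4 = 312.5
  white: 625 × 1/4 = 156.25
χ² = Σ (O − E)² / E
  dark-blue: (153 − 156.25)² / 156.25 = 0.0676
  light-blue: (314 − 312.5)² / 312.5 = 0.0072
  white: (158 − 156.25)² / 156.25 = 0.0196
χ² = 0.0676 + 0.0072 + 0.0196 = 0.0944 ≈ 0.094
Degrees of freedom = 3 − 1 = 2; critical value at α = 0.05 is 5.991.
Since 0.094 < 5.991, we fail to reject the null hypothesis — the data are consistent with the 1:2:1 ratio.

0.094; consistent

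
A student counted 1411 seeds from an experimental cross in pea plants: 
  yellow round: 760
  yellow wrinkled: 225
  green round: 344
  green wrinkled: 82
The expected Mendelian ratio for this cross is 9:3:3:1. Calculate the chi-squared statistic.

31.632

Total ratio parts = 16. Expected numbers out of 1411:
  yellow round: 1411 × 9/16 = 793.6875
  yellow wrinkled: 1411 × 3/16 = 264.5625
  green round: 1411 × 3/16 = 264.5625
  green wrinkled: 1411 × 1/16 = 88.1875
χ² = Σ (O − E)² / E
  yellow round: (760 − 793.6875)² / 793.6875 = 1.4298
  yellow wrinkled: (225 − 264.5625)² / 264.5625 = 5.9161
  green round: (344 − 264.5625)² / 264.5625 = 23.8519
  green wrinkled: (82 − 88.1875)² / 88.1875 = 0.4341
χ² = 1.4298 + 5.9161 + 23.8519 + 0.4341 = 31.6319 ≈ 31.632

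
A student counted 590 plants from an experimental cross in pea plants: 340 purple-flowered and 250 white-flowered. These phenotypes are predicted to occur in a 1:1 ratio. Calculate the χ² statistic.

13.729

Expected counts for N = 590 under a 1:1 ratio (total parts = 2):
  purple-flowered: 590 × 1/2 = 295
  white-flowered: 590 × 1/2 = 295
χ² = Σ (O − E)² / E
  purple-flowered: (340 − 295)² / 295 = 6.8644
  white-flowered: (250 − 295)² / 295 = 6.8644
χ² = 6.8644 + 6.8644 = 13.7288 ≈ 13.729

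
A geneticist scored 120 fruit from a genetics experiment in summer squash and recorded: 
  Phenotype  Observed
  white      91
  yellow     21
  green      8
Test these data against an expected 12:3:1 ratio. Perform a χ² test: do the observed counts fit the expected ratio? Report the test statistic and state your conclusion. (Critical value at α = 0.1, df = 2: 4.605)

0.144; consistent

Expected counts for N = 120 under a 12:3:1 ratio (total parts = 16):
  white: 120 × 12/16 = 90
  yellow: 120 × 3/16 = 22.5
  green: 120 × 1/16 = 7.5
χ² = Σ (O − E)² / E
  white: (91 − 90)² / 90 = 0.0111
  yellow: (21 − 22.5)² / 22.5 = 0.1000
  green: (8 − 7.5)² / 7.5 = 0.0333
χ² = 0.0111 + 0.1000 + 0.0333 = 0.1444 ≈ 0.144
Degrees of freedom = 3 − 1 = 2; critical value at α = 0.1 is 4.605.
Since 0.144 < 4.605, we fail to reject the null hypothesis — the data are consistent with the 12:3:1 ratio.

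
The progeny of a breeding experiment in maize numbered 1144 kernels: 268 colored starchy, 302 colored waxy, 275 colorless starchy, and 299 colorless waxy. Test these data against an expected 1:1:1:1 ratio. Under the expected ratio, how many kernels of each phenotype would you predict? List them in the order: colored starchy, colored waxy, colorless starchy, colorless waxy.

286, 286, 286, 286

Under the 1:1:1:1 hypothesis (Σ ratio = 4, N = 1144):
  colored starchy: 1144 × 1/4 = 286
  colored waxy: 1144 × 1/4 = 286
  colorless starchy: 1144 × 1/4 = 286
  colorless waxy: 1144 × 1/4 = 286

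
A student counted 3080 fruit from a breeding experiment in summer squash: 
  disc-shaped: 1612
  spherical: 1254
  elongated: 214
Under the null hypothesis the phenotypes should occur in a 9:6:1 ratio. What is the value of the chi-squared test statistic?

19.268

The 9:6:1 ratio has 16 parts, so with N = 3080 the expected counts are:
  disc-shaped: 3080 × 9/16 = 1732.5
  spherical: 3080 × 6/16 = 1155
  elongated: 3080 × 1/16 = 192.5
χ² = Σ (O − E)² / E
  disc-shaped: (1612 − 1732.5)² / 1732.5 = 8.3811
  spherical: (1254 − 1155)² / 1155 = 8.4857
  elongated: (214 − 192.5)² / 192.5 = 2.4013
χ² = 8.3811 + 8.4857 + 2.4013 = 19.2681 ≈ 19.268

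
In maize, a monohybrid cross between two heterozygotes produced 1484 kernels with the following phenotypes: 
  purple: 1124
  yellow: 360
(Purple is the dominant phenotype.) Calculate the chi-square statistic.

For a monohybrid cross between heterozygotes with complete dominance, the expected phenotypic ratio is 3:1.
Under the 3:1 hypothesis (Σ ratio = 4, N = 1484):
  purple: 1484 × 3/4 = 1113
  yellow: 1484 × 1/4 = 371
χ² = Σ (O − E)² / E
  purple: (1124 − 1113)² / 1113 = 0.1087
  yellow: (360 − 371)² / 371 = 0.3261
χ² = 0.1087 + 0.3261 = 0.4348 ≈ 0.435

0.435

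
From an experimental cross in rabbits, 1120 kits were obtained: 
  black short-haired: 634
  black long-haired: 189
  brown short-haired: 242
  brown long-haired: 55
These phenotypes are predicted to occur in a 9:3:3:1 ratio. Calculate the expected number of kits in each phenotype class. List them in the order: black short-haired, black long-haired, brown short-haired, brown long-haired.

Expected counts for N = 1120 under a 9:3:3:1 ratio (total parts = 16):
  black short-haired: 1120 × 9/16 = 630
  black long-haired: 1120 × 3/16 = 210
  brown short-haired: 1120 × 3/16 = 210
  brown long-haired: 1120 × 1/16 = 70

630, 210, 210, 70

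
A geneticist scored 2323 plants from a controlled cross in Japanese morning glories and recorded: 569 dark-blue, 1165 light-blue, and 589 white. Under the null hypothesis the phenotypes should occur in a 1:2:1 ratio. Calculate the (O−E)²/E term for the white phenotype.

Under the 1:2:1 hypothesis (Σ ratio = 4, N = 2323):
  dark-blue: 2323 × 1/4 = 580.75
  light-blue: 2323 × 2/4 = 1161.5
  white: 2323 × 1/4 = 580.75
Contribution of white: (589 − 580.75)² / 580.75 = 0.1172

0.117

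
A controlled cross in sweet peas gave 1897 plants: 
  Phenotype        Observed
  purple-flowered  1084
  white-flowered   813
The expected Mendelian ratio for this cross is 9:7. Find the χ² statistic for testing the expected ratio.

The 9:7 ratio has 16 parts, so with N = 1897 the expected counts are:
  purple-flowered: 1897 × 9/16 = 1067.0625
  white-flowered: 1897 × 7/16 = 829.9375
χ² = Σ (O − E)² / E
  purple-flowered: (1084 − 1067.0625)² / 1067.0625 = 0.2688
  white-flowered: (813 − 829.9375)² / 829.9375 = 0.3457
χ² = 0.2688 + 0.3457 = 0.6145 ≈ 0.615

0.615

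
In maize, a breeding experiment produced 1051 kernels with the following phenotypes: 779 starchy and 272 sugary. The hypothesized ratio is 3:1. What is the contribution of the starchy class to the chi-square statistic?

0.109

Total ratio parts = 4. Expected numbers out of 1051:
  starchy: 1051 × 3/4 = 788.25
  sugary: 1051 × 1/4 = 262.75
Contribution of starchy: (779 − 788.25)² / 788.25 = 0.1085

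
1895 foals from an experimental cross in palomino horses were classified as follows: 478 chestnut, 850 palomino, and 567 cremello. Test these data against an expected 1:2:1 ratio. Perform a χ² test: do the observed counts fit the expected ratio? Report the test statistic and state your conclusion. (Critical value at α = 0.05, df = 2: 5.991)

Total ratio parts = 4. Expected numbers out of 1895:
  chestnut: 1895 × 1/4 = 473.75
  palomino: 1895 × 2/4 = 947.5
  cremello: 1895 × 1/4 = 473.75
χ² = Σ (O − E)² / E
  chestnut: (478 − 473.75)² / 473.75 = 0.0381
  palomino: (850 − 947.5)² / 947.5 = 10.0330
  cremello: (567 − 473.75)² / 473.75 = 18.3547
χ² = 0.0381 + 10.0330 + 18.3547 = 28.4258 ≈ 28.426
Degrees of freedom = 3 − 1 = 2; critical value at α = 0.05 is 5.991.
Since 28.426 > 5.991, we reject the null hypothesis — the data do not fit the 1:2:1 ratio.

28.426; not consistent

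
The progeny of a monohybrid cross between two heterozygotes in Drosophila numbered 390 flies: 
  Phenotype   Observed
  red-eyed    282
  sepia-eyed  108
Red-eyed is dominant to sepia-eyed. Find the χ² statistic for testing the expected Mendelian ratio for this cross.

For a monohybrid cross between heterozygotes with complete dominance, the expected phenotypic ratio is 3:1.
Total ratio parts = 4. Expected numbers out of 390:
  red-eyed: 390 × 3/4 = 292.5
  sepia-eyed: 390 × 1/4 = 97.5
χ² = Σ (O − E)² / E
  red-eyed: (282 − 292.5)² / 292.5 = 0.3769
  sepia-eyed: (108 − 97.5)² / 97.5 = 1.1308
χ² = 0.3769 + 1.1308 = 1.5077 ≈ 1.508

1.508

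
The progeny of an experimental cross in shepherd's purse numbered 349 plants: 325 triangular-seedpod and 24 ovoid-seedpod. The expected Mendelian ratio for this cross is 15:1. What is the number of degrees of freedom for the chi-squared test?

1

A goodness-of-fit test with 2 phenotype classes has df = 2 − 1 = 1.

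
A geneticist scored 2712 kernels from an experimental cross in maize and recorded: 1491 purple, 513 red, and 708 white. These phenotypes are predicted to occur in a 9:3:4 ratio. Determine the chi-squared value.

The 9:3:4 ratio has 16 parts, so with N = 2712 the expected counts are:
  purple: 2712 × 9/16 = 1525.5
  red: 2712 × 3/16 = 508.5
  white: 2712 × 4/16 = 678
χ² = Σ (O − E)² / E
  purple: (1491 − 1525.5)² / 1525.5 = 0.7802
  red: (513 − 508.5)² / 508.5 = 0.0398
  white: (708 − 678)² / 678 = 1.3274
χ² = 0.7802 + 0.0398 + 1.3274 = 2.1474 ≈ 2.147

2.147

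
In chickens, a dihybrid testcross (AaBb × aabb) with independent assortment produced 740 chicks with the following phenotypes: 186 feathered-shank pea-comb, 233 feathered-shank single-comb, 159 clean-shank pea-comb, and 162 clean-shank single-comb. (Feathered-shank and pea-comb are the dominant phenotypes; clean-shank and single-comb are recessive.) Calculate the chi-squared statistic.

18.973

A dihybrid testcross with independent assortment gives a 1:1:1:1 ratio.
Expected counts for N = 740 under a 1:1:1:1 ratio (total parts = 4):
  feathered-shank pea-comb: 740 × 1/4 = 185
  feathered-shank single-comb: 740 × 1/4 = 185
  clean-shank pea-comb: 740 × 1/4 = 185
  clean-shank single-comb: 740 × 1/4 = 185
χ² = Σ (O − E)² / E
  feathered-shank pea-comb: (186 − 185)² / 185 = 0.0054
  feathered-shank single-comb: (233 − 185)² / 185 = 12.4541
  clean-shank pea-comb: (159 − 185)² / 185 = 3.6541
  clean-shank single-comb: (162 − 185)² / 185 = 2.8595
χ² = 0.0054 + 12.4541 + 3.6541 + 2.8595 = 18.9731 ≈ 18.973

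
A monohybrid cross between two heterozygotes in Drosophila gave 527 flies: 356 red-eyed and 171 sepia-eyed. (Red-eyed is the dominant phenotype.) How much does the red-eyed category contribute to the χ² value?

3.898

For a monohybrid cross between heterozygotes with complete dominance, the expected phenotypic ratio is 3:1.
Total ratio parts = 4. Expected numbers out of 527:
  red-eyed: 527 × 3/4 = 395.25
  sepia-eyed: 527 × 1/4 = 131.75
Contribution of red-eyed: (356 − 395.25)² / 395.25 = 3.8977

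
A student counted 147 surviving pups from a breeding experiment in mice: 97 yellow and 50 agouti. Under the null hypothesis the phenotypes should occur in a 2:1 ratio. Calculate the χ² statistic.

Under the 2:1 hypothesis (Σ ratio = 3, N = 147):
  yellow: 147 × 2/3 = 98
  agouti: 147 × 1/3 = 49
χ² = Σ (O − E)² / E
  yellow: (97 − 98)² / 98 = 0.0102
  agouti: (50 − 49)² / 49 = 0.0204
χ² = 0.0102 + 0.0204 = 0.0306 ≈ 0.031

0.031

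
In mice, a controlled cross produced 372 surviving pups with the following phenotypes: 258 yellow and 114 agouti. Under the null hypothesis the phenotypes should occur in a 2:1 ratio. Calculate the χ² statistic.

Total ratio parts = 3. Expected numbers out of 372:
  yellow: 372 × 2/3 = 248
  agouti: 372 × 1/3 = 124
χ² = Σ (O − E)² / E
  yellow: (258 − 248)² / 248 = 0.4032
  agouti: (114 − 124)² / 124 = 0.8065
χ² = 0.4032 + 0.8065 = 1.2097 ≈ 1.210

1.210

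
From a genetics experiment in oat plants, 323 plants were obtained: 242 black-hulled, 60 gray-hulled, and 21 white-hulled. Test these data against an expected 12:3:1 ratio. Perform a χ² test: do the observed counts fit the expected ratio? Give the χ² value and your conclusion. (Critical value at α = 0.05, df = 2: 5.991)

0.038; consistent

Total ratio parts = 16. Expected numbers out of 323:
  black-hulled: 323 × 12/16 = 242.25
  gray-hulled: 323 × 3/16 = 60.5625
  white-hulled: 323 × 1/16 = 20.1875
χ² = Σ (O − E)² / E
  black-hulled: (242 − 242.25)² / 242.25 = 0.0003
  gray-hulled: (60 − 60.5625)² / 60.5625 = 0.0052
  white-hulled: (21 − 20.1875)² / 20.1875 = 0.0327
χ² = 0.0003 + 0.0052 + 0.0327 = 0.0382 ≈ 0.038
Degrees of freedom = 3 − 1 = 2; critical value at α = 0.05 is 5.991.
Since 0.038 < 5.991, we fail to reject the null hypothesis — the data are consistent with the 12:3:1 ratio.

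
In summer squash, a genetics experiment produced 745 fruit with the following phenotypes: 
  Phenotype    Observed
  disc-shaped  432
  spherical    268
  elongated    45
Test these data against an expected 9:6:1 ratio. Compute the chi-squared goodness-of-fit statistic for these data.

0.915

Expected counts for N = 745 under a 9:6:1 ratio (total parts = 16):
  disc-shaped: 745 × 9/16 = 419.0625
  spherical: 745 × 6/16 = 279.375
  elongated: 745 × 1/16 = 46.5625
χ² = Σ (O − E)² / E
  disc-shaped: (432 − 419.0625)² / 419.0625 = 0.3994
  spherical: (268 − 279.375)² / 279.375 = 0.4631
  elongated: (45 − 46.5625)² / 46.5625 = 0.0524
χ² = 0.3994 + 0.4631 + 0.0524 = 0.9149 ≈ 0.915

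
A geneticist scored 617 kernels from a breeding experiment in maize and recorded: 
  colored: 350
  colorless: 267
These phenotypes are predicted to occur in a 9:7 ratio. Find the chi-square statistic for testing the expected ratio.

0.057

Under the 9:7 hypothesis (Σ ratio = 16, N = 617):
  colored: 617 × 9/16 = 347.0625
  colorless: 617 × 7/16 = 269.9375
χ² = Σ (O − E)² / E
  colored: (350 − 347.0625)² / 347.0625 = 0.0249
  colorless: (267 − 269.9375)² / 269.9375 = 0.0320
χ² = 0.0249 + 0.0320 = 0.0569 ≈ 0.057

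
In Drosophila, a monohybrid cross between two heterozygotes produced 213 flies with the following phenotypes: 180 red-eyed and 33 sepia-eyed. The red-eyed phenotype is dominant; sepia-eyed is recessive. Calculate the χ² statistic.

For a monohybrid cross between heterozygotes with complete dominance, the expected phenotypic ratio is 3:1.
Under the 3:1 hypothesis (Σ ratio = 4, N = 213):
  red-eyed: 213 × 3/4 = 159.75
  sepia-eyed: 213 × 1/4 = 53.25
χ² = Σ (O − E)² / E
  red-eyed: (180 − 159.75)² / 159.75 = 2.5669
  sepia-eyed: (33 − 53.25)² / 53.25 = 7.7007
χ² = 2.5669 + 7.7007 = 10.2676 ≈ 10.268

10.268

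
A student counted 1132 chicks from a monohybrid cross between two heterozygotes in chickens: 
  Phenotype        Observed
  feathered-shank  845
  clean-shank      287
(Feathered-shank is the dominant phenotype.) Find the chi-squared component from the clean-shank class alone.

0.057

For a monohybrid cross between heterozygotes with complete dominance, the expected phenotypic ratio is 3:1.
The 3:1 ratio has 4 parts, so with N = 1132 the expected counts are:
  feathered-shank: 1132 × 3/4 = 849
  clean-shank: 1132 × 1/4 = 283
Contribution of clean-shank: (287 − 283)² / 283 = 0.0565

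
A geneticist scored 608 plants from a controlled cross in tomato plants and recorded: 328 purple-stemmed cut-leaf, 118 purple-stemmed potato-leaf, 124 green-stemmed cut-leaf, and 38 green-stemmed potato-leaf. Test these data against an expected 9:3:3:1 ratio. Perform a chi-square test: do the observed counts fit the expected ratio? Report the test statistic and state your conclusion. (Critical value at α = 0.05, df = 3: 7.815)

1.591; consistent

Total ratio parts = 16. Expected numbers out of 608:
  purple-stemmed cut-leaf: 608 × 9/16 = 342
  purple-stemmed potato-leaf: 608 × 3/16 = 114
  green-stemmed cut-leaf: 608 × 3/16 = 114
  green-stemmed potato-leaf: 608 × 1/16 = 38
χ² = Σ (O − E)² / E
  purple-stemmed cut-leaf: (328 − 342)² / 342 = 0.5731
  purple-stemmed potato-leaf: (118 − 114)² / 114 = 0.1404
  green-stemmed cut-leaf: (124 − 114)² / 114 = 0.8772
  green-stemmed potato-leaf: (38 − 38)² / 38 = 0.0000
χ² = 0.5731 + 0.1404 + 0.8772 + 0.0000 = 1.5907 ≈ 1.591
Degrees of freedom = 4 − 1 = 3; critical value at α = 0.05 is 7.815.
Since 1.591 < 7.815, we fail to reject the null hypothesis — the data are consistent with the 9:3:3:1 ratio.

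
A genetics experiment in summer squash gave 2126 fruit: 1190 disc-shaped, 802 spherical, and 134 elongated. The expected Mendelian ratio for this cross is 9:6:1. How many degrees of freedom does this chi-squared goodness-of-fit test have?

A goodness-of-fit test with 3 phenotype classes has df = 3 − 1 = 2.

2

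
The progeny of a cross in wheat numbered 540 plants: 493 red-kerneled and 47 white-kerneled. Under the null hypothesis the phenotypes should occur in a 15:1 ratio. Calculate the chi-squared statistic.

Total ratio parts = 16. Expected numbers out of 540:
  red-kerneled: 540 × 15/16 = 506.25
  white-kerneled: 540 × 1/16 = 33.75
χ² = Σ (O − E)² / E
  red-kerneled: (493 − 506.25)² / 506.25 = 0.3468
  white-kerneled: (47 − 33.75)² / 33.75 = 5.2019
χ² = 0.3468 + 5.2019 = 5.5487 ≈ 5.549

5.549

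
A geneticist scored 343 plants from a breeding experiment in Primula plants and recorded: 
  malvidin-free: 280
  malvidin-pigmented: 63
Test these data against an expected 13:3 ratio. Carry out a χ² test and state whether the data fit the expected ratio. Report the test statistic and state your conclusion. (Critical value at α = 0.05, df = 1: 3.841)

0.033; consistent

Total ratio parts = 16. Expected numbers out of 343:
  malvidin-free: 343 × 13/16 = 278.6875
  malvidin-pigmented: 343 × 3/16 = 64.3125
χ² = Σ (O − E)² / E
  malvidin-free: (280 − 278.6875)² / 278.6875 = 0.0062
  malvidin-pigmented: (63 − 64.3125)² / 64.3125 = 0.0268
χ² = 0.0062 + 0.0268 = 0.033
Degrees of freedom = 2 − 1 = 1; critical value at α = 0.05 is 3.841.
Since 0.033 < 3.841, we fail to reject the null hypothesis — the data are consistent with the 13:3 ratio.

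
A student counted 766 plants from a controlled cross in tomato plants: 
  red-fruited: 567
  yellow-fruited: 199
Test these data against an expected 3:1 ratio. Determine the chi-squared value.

Expected counts for N = 766 under a 3:1 ratio (total parts = 4):
  red-fruited: 766 × 3/4 = 574.5
  yellow-fruited: 766 × 1/4 = 191.5
χ² = Σ (O − E)² / E
  red-fruited: (567 − 574.5)² / 574.5 = 0.0979
  yellow-fruited: (199 − 191.5)² / 191.5 = 0.2937
χ² = 0.0979 + 0.2937 = 0.3916 ≈ 0.392

0.392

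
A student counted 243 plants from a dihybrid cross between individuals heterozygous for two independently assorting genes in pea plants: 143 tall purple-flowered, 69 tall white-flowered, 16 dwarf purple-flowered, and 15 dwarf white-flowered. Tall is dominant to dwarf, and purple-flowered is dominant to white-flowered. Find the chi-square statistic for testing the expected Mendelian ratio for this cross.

31.531

A dihybrid F₂ with independent assortment and complete dominance at both loci gives a 9:3:3:1 phenotypic ratio.
Expected counts for N = 243 under a 9:3:3:1 ratio (total parts = 16):
  tall purple-flowered: 243 × 9/16 = 136.6875
  tall white-flowered: 243 × 3/16 = 45.5625
  dwarf purple-flowered: 243 × 3/16 = 45.5625
  dwarf white-flowered: 243 × 1/16 = 15.1875
χ² = Σ (O − E)² / E
  tall purple-flowered: (143 − 136.6875)² / 136.6875 = 0.2915
  tall white-flowered: (69 − 45.5625)² / 45.5625 = 12.0563
  dwarf purple-flowered: (16 − 45.5625)² / 45.5625 = 19.1812
  dwarf white-flowered: (15 − 15.1875)² / 15.1875 = 0.0023
χ² = 0.2915 + 12.0563 + 19.1812 + 0.0023 = 31.5313 ≈ 31.531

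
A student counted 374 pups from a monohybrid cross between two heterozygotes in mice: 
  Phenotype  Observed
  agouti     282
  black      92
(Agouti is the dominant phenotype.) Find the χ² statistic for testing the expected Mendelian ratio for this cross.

0.032

For a monohybrid cross between heterozygotes with complete dominance, the expected phenotypic ratio is 3:1.
Expected counts for N = 374 under a 3:1 ratio (total parts = 4):
  agouti: 374 × 3/4 = 280.5
  black: 374 × 1/4 = 93.5
χ² = Σ (O − E)² / E
  agouti: (282 − 280.5)² / 280.5 = 0.0080
  black: (92 − 93.5)² / 93.5 = 0.0241
χ² = 0.0080 + 0.0241 = 0.0321 ≈ 0.032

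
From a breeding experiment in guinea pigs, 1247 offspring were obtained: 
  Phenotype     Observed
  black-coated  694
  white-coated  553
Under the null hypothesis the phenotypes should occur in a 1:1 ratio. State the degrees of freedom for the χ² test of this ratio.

1

A goodness-of-fit test with 2 phenotype classes has df = 2 − 1 = 1.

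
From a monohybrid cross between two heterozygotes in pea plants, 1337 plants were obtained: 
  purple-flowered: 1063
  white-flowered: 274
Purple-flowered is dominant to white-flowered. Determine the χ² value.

For a monohybrid cross between heterozygotes with complete dominance, the expected phenotypic ratio is 3:1.
The 3:1 ratio has 4 parts, so with N = 1337 the expected counts are:
  purple-flowered: 1337 × 3/4 = 1002.75
  white-flowered: 1337 × 1/4 = 334.25
χ² = Σ (O − E)² / E
  purple-flowered: (1063 − 1002.75)² / 1002.75 = 3.6201
  white-flowered: (274 − 334.25)² / 334.25 = 10.8603
χ² = 3.6201 + 10.8603 = 14.4804 ≈ 14.480

14.480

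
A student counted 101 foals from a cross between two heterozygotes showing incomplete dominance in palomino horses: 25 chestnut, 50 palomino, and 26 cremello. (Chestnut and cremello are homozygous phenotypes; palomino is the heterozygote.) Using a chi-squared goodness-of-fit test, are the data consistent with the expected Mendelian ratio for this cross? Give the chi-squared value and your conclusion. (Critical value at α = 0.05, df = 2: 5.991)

With incomplete dominance, a heterozygote × heterozygote cross gives a 1:2:1 phenotypic ratio.
Under the 1:2:1 hypothesis (Σ ratio = 4, N = 101):
  chestnut: 101 × 1/4 = 25.25
  palomino: 101 × 2/4 = 50.5
  cremello: 101 × 1/4 = 25.25
χ² = Σ (O − E)² / E
  chestnut: (25 − 25.25)² / 25.25 = 0.0025
  palomino: (50 − 50.5)² / 50.5 = 0.0050
  cremello: (26 − 25.25)² / 25.25 = 0.0223
χ² = 0.0025 + 0.0050 + 0.0223 = 0.0298 ≈ 0.030
Degrees of freedom = 3 − 1 = 2; critical value at α = 0.05 is 5.991.
Since 0.030 < 5.991, we fail to reject the null hypothesis — the data are consistent with the 1:2:1 ratio.

0.030; consistent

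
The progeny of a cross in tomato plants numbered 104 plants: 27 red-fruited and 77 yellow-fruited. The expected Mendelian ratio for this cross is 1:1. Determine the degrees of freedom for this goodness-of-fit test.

1

A goodness-of-fit test with 2 phenotype classes has df = 2 − 1 = 1.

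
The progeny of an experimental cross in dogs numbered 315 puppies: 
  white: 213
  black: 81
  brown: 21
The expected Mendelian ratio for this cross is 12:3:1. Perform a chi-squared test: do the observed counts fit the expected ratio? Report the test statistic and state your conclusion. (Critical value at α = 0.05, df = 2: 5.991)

10.524; not consistent

Expected counts for N = 315 under a 12:3:1 ratio (total parts = 16):
  white: 315 × 12/16 = 236.25
  black: 315 × 3/16 = 59.0625
  brown: 315 × 1/16 = 19.6875
χ² = Σ (O − E)² / E
  white: (213 − 236.25)² / 236.25 = 2.2881
  black: (81 − 59.0625)² / 59.0625 = 8.1482
  brown: (21 − 19.6875)² / 19.6875 = 0.0875
χ² = 2.2881 + 8.1482 + 0.0875 = 10.5238 ≈ 10.524
Degrees of freedom = 3 − 1 = 2; critical value at α = 0.05 is 5.991.
Since 10.524 > 5.991, we reject the null hypothesis — the data do not fit the 12:3:1 ratio.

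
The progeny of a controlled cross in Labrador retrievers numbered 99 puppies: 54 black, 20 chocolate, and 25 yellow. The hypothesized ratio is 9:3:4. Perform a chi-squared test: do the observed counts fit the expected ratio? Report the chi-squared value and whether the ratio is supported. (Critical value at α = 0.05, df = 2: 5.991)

Expected counts for N = 99 under a 9:3:4 ratio (total parts = 16):
  black: 99 × 9/16 = 55.6875
  chocolate: 99 × 3/16 = 18.5625
  yellow: 99 × 4/16 = 24.75
χ² = Σ (O − E)² / E
  black: (54 − 55.6875)² / 55.6875 = 0.0511
  chocolate: (20 − 18.5625)² / 18.5625 = 0.1113
  yellow: (25 − 24.75)² / 24.75 = 0.0025
χ² = 0.0511 + 0.1113 + 0.0025 = 0.1649 ≈ 0.165
Degrees of freedom = 3 − 1 = 2; critical value at α = 0.05 is 5.991.
Since 0.165 < 5.991, we fail to reject the null hypothesis — the data are consistent with the 9:3:4 ratio.

0.165; consistent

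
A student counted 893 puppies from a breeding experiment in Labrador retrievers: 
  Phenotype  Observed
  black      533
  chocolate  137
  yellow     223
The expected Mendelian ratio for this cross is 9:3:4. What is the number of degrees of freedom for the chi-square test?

A goodness-of-fit test with 3 phenotype classes has df = 3 − 1 = 2.

2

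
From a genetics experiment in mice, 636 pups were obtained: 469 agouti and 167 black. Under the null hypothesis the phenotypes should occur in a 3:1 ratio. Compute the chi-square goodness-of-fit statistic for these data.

0.537

The 3:1 ratio has 4 parts, so with N = 636 the expected counts are:
  agouti: 636 × 3/4 = 477
  black: 636 × 1/4 = 159
χ² = Σ (O − E)² / E
  agouti: (469 − 477)² / 477 = 0.1342
  black: (167 − 159)² / 159 = 0.4025
χ² = 0.1342 + 0.4025 = 0.5367 ≈ 0.537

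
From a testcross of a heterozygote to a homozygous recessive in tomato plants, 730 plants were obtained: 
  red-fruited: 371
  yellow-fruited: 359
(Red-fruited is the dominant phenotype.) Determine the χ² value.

0.197

A testcross of a heterozygote (Aa × aa) gives a 1:1 phenotypic ratio.
Expected counts for N = 730 under a 1:1 ratio (total parts = 2):
  red-fruited: 730 × 1/2 = 365
  yellow-fruited: 730 × 1/2 = 365
χ² = Σ (O − E)² / E
  red-fruited: (371 − 365)² / 365 = 0.0986
  yellow-fruited: (359 − 365)² / 365 = 0.0986
χ² = 0.0986 + 0.0986 = 0.1972 ≈ 0.197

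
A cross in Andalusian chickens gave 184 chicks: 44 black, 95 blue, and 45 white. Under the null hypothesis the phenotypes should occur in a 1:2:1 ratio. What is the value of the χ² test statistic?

Total ratio parts = 4. Expected numbers out of 184:
  black: 184 × 1/4 = 46
  blue: 184 × 2/4 = 92
  white: 184 × 1/4 = 46
χ² = Σ (O − E)² / E
  black: (44 − 46)² / 46 = 0.0870
  blue: (95 − 92)² / 92 = 0.0978
  white: (45 − 46)² / 46 = 0.0217
χ² = 0.0870 + 0.0978 + 0.0217 = 0.2065 ≈ 0.207

0.207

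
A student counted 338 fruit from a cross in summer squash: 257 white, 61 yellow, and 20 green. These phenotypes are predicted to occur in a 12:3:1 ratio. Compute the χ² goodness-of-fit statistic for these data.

0.197

Total ratio parts = 16. Expected numbers out of 338:
  white: 338 × 12/16 = 253.5
  yellow: 338 × 3/16 = 63.375
  green: 338 × 1/16 = 21.125
χ² = Σ (O − E)² / E
  white: (257 − 253.5)² / 253.5 = 0.0483
  yellow: (61 − 63.375)² / 63.375 = 0.0890
  green: (20 − 21.125)² / 21.125 = 0.0599
χ² = 0.0483 + 0.0890 + 0.0599 = 0.1972 ≈ 0.197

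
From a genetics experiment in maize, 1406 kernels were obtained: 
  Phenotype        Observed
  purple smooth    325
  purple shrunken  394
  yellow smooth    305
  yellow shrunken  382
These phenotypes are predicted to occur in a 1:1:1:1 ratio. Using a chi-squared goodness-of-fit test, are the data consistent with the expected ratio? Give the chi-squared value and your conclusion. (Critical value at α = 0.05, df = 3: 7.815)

15.935; not consistent

Expected counts for N = 1406 under a 1:1:1:1 ratio (total parts = 4):
  purple smooth: 1406 × 1/4 = 351.5
  purple shrunken: 1406 × 1/4 = 351.5
  yellow smooth: 1406 × 1/4 = 351.5
  yellow shrunken: 1406 × 1/4 = 351.5
χ² = Σ (O − E)² / E
  purple smooth: (325 − 351.5)² / 351.5 = 1.9979
  purple shrunken: (394 − 351.5)² / 351.5 = 5.1387
  yellow smooth: (305 − 351.5)² / 351.5 = 6.1515
  yellow shrunken: (382 − 351.5)² / 351.5 = 2.6465
χ² = 1.9979 + 5.1387 + 6.1515 + 2.6465 = 15.9346 ≈ 15.935
Degrees of freedom = 4 − 1 = 3; critical value at α = 0.05 is 7.815.
Since 15.935 > 7.815, we reject the null hypothesis — the data do not fit the 1:1:1:1 ratio.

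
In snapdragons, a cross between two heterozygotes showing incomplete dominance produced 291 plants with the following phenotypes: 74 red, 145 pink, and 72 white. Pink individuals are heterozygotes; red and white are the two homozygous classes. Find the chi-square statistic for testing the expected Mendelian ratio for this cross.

0.031

With incomplete dominance, a heterozygote × heterozygote cross gives a 1:2:1 phenotypic ratio.
Total ratio parts = 4. Expected numbers out of 291:
  red: 291 × 1/4 = 72.75
  pink: 291 × 2/4 = 145.5
  white: 291 × 1/4 = 72.75
χ² = Σ (O − E)² / E
  red: (74 − 72.75)² / 72.75 = 0.0215
  pink: (145 − 145.5)² / 145.5 = 0.0017
  white: (72 − 72.75)² / 72.75 = 0.0077
χ² = 0.0215 + 0.0017 + 0.0077 = 0.0309 ≈ 0.031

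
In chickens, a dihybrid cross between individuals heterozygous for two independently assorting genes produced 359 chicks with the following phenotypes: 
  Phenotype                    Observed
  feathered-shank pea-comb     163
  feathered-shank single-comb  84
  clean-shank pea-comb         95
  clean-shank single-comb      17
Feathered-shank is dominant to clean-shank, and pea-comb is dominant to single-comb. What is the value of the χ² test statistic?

A dihybrid F₂ with independent assortment and complete dominance at both loci gives a 9:3:3:1 phenotypic ratio.
Under the 9:3:3:1 hypothesis (Σ ratio = 16, N = 359):
  feathered-shank pea-comb: 359 × 9/16 = 201.9375
  feathered-shank single-comb: 359 × 3/16 = 67.3125
  clean-shank pea-comb: 359 × 3/16 = 67.3125
  clean-shank single-comb: 359 × 1/16 = 22.4375
χ² = Σ (O − E)² / E
  feathered-shank pea-comb: (163 − 201.9375)² / 201.9375 = 7.5079
  feathered-shank single-comb: (84 − 67.3125)² / 67.3125 = 4.1370
  clean-shank pea-comb: (95 − 67.3125)² / 67.3125 = 11.3886
  clean-shank single-comb: (17 − 22.4375)² / 22.4375 = 1.3177
χ² = 7.5079 + 4.1370 + 11.3886 + 1.3177 = 24.3512 ≈ 24.351

24.351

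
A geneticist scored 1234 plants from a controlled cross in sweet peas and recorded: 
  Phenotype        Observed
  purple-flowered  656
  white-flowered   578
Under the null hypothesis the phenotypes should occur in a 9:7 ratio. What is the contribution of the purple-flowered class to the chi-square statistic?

2.094

Total ratio parts = 16. Expected numbers out of 1234:
  purple-flowered: 1234 × 9/16 = 694.125
  white-flowered: 1234 × 7/16 = 539.875
Contribution of purple-flowered: (656 − 694.125)² / 694.125 = 2.0940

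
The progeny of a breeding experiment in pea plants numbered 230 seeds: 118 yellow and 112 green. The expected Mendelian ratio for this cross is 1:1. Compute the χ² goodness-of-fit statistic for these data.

The 1:1 ratio has 2 parts, so with N = 230 the expected counts are:
  yellow: 230 × 1/2 = 115
  green: 230 × 1/2 = 115
χ² = Σ (O − E)² / E
  yellow: (118 − 115)² / 115 = 0.0783
  green: (112 − 115)² / 115 = 0.0783
χ² = 0.0783 + 0.0783 = 0.1566 ≈ 0.157

0.157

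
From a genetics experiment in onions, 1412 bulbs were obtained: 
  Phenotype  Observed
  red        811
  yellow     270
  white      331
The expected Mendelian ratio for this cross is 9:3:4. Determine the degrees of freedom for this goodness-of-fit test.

2

A goodness-of-fit test with 3 phenotype classes has df = 3 − 1 = 2.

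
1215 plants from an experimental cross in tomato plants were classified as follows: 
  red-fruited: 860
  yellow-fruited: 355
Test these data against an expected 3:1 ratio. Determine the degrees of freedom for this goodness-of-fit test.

A goodness-of-fit test with 2 phenotype classes has df = 2 − 1 = 1.

1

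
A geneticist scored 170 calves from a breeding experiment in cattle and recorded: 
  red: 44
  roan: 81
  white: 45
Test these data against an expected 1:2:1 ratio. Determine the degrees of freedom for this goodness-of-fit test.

A goodness-of-fit test with 3 phenotype classes has df = 3 − 1 = 2.

2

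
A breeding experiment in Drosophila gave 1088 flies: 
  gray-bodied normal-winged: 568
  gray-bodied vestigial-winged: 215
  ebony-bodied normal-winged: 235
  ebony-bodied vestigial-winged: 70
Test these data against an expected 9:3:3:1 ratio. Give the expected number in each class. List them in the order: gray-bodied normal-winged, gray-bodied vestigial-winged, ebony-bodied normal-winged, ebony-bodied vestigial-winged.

Total ratio parts = 16. Expected numbers out of 1088:
  gray-bodied normal-winged: 1088 × 9/16 = 612
  gray-bodied vestigial-winged: 1088 × 3/16 = 204
  ebony-bodied normal-winged: 1088 × 3/16 = 204
  ebony-bodied vestigial-winged: 1088 × 1/16 = 68

612, 204, 204, 68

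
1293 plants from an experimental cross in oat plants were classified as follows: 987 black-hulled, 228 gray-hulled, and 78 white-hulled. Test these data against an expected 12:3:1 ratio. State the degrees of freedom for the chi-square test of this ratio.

A goodness-of-fit test with 3 phenotype classes has df = 3 − 1 = 2.

2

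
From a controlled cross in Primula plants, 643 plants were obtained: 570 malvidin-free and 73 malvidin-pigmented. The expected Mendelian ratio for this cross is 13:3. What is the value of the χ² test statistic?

23.094

Total ratio parts = 16. Expected numbers out of 643:
  malvidin-free: 643 × 13/16 = 522.4375
  malvidin-pigmented: 643 × 3/16 = 120.5625
χ² = Σ (O − E)² / E
  malvidin-free: (570 − 522.4375)² / 522.4375 = 4.3301
  malvidin-pigmented: (73 − 120.5625)² / 120.5625 = 18.7636
χ² = 4.3301 + 18.7636 = 23.0937 ≈ 23.094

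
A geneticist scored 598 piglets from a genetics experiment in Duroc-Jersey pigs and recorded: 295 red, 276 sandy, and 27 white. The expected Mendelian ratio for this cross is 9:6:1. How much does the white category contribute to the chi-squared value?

Expected counts for N = 598 under a 9:6:1 ratio (total parts = 16):
  red: 598 × 9/16 = 336.375
  sandy: 598 × 6/16 = 224.25
  white: 598 × 1/16 = 37.375
Contribution of white: (27 − 37.375)² / 37.375 = 2.8800

2.880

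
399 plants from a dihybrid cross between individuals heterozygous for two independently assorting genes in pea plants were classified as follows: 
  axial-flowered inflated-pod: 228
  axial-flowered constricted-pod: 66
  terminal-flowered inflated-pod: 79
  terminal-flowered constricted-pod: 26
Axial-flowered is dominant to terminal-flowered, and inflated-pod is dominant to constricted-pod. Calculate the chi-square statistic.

1.374

A dihybrid F₂ with independent assortment and complete dominance at both loci gives a 9:3:3:1 phenotypic ratio.
Under the 9:3:3:1 hypothesis (Σ ratio = 16, N = 399):
  axial-flowered inflated-pod: 399 × 9/16 = 224.4375
  axial-flowered constricted-pod: 399 × 3/16 = 74.8125
  terminal-flowered inflated-pod: 399 × 3/16 = 74.8125
  terminal-flowered constricted-pod: 399 × 1/16 = 24.9375
χ² = Σ (O − E)² / E
  axial-flowered inflated-pod: (228 − 224.4375)² / 224.4375 = 0.0565
  axial-flowered constricted-pod: (66 − 74.8125)² / 74.8125 = 1.0381
  terminal-flowered inflated-pod: (79 − 74.8125)² / 74.8125 = 0.2344
  terminal-flowered constricted-pod: (26 − 24.9375)² / 24.9375 = 0.0453
χ² = 0.0565 + 1.0381 + 0.2344 + 0.0453 = 1.3743 ≈ 1.374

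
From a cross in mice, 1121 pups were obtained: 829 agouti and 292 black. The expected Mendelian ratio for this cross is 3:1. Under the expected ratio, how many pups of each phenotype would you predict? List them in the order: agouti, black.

840.75, 280.25

The 3:1 ratio has 4 parts, so with N = 1121 the expected counts are:
  agouti: 1121 × 3/4 = 840.75
  black: 1121 × 1/4 = 280.25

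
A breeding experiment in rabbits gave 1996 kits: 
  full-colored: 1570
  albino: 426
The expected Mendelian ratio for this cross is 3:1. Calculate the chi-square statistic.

14.239

Total ratio parts = 4. Expected numbers out of 1996:
  full-colored: 1996 × 3/4 = 1497
  albino: 1996 × 1/4 = 499
χ² = Σ (O − E)² / E
  full-colored: (1570 − 1497)² / 1497 = 3.5598
  albino: (426 − 499)² / 499 = 10.6794
χ² = 3.5598 + 10.6794 = 14.2392 ≈ 14.239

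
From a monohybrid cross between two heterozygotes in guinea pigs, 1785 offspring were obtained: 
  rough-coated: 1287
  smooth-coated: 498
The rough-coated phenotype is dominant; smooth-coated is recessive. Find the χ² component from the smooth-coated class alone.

For a monohybrid cross between heterozygotes with complete dominance, the expected phenotypic ratio is 3:1.
Under the 3:1 hypothesis (Σ ratio = 4, N = 1785):
  rough-coated: 1785 × 3/4 = 1338.75
  smooth-coated: 1785 × 1/4 = 446.25
Contribution of smooth-coated: (498 − 446.25)² / 446.25 = 6.0013

6.001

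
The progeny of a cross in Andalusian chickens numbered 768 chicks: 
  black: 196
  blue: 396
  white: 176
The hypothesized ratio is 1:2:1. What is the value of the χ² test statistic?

1.792

The 1:2:1 ratio has 4 parts, so with N = 768 the expected counts are:
  black: 768 × 1/4 = 192
  blue: 768 × 2/4 = 384
  white: 768 × 1/4 = 192
χ² = Σ (O − E)² / E
  black: (196 − 192)² / 192 = 0.0833
  blue: (396 − 384)² / 384 = 0.3750
  white: (176 − 192)² / 192 = 1.3333
χ² = 0.0833 + 0.3750 + 1.3333 = 1.7916 ≈ 1.792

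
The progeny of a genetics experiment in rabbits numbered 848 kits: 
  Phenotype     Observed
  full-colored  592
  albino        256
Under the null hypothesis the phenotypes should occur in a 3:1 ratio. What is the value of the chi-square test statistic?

The 3:1 ratio has 4 parts, so with N = 848 the expected counts are:
  full-colored: 848 × 3/4 = 636
  albino: 848 × 1/4 = 212
χ² = Σ (O − E)² / E
  full-colored: (592 − 636)² / 636 = 3.0440
  albino: (256 − 212)² / 212 = 9.1321
χ² = 3.0440 + 9.1321 = 12.1761 ≈ 12.176

12.176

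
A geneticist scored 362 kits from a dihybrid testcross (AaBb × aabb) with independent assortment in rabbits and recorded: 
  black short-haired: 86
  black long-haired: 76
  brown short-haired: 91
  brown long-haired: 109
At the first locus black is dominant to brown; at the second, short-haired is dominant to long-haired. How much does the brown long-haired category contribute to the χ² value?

A dihybrid testcross with independent assortment gives a 1:1:1:1 ratio.
Total ratio parts = 4. Expected numbers out of 362:
  black short-haired: 362 × 1/4 = 90.5
  black long-haired: 362 × 1/4 = 90.5
  brown short-haired: 362 × 1/4 = 90.5
  brown long-haired: 362 × 1/4 = 90.5
Contribution of brown long-haired: (109 − 90.5)² / 90.5 = 3.7818

3.782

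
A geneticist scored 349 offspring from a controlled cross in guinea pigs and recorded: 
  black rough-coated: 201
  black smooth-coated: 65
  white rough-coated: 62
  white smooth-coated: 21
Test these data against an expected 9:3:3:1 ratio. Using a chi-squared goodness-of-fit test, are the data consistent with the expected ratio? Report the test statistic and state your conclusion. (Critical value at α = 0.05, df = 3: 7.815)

0.326; consistent

Expected counts for N = 349 under a 9:3:3:1 ratio (total parts = 16):
  black rough-coated: 349 × 9/16 = 196.3125
  black smooth-coated: 349 × 3/16 = 65.4375
  white rough-coated: 349 × 3/16 = 65.4375
  white smooth-coated: 349 × 1/16 = 21.8125
χ² = Σ (O − E)² / E
  black rough-coated: (201 − 196.3125)² / 196.3125 = 0.1119
  black smooth-coated: (65 − 65.4375)² / 65.4375 = 0.0029
  white rough-coated: (62 − 65.4375)² / 65.4375 = 0.1806
  white smooth-coated: (21 − 21.8125)² / 21.8125 = 0.0303
χ² = 0.1119 + 0.0029 + 0.1806 + 0.0303 = 0.3257 ≈ 0.326
Degrees of freedom = 4 − 1 = 3; critical value at α = 0.05 is 7.815.
Since 0.326 < 7.815, we fail to reject the null hypothesis — the data are consistent with the 9:3:3:1 ratio.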